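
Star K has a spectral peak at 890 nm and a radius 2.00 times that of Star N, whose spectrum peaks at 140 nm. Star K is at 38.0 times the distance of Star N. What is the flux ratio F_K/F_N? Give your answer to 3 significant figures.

Wien's law: T_K/T_N = λ_N/λ_K = 140/890 = 0.1573.
L_K/L_N = (R_K/R_N)²(T_K/T_N)⁴ = (2.00)²(0.1573)⁴ = 0.002449.
F_K/F_N = (L_K/L_N)/(d_K/d_N)² = 0.002449/(38.0)² = 1.696×10^-6.

1.70×10^-6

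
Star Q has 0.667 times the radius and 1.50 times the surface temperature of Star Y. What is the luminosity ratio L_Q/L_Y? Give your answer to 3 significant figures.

From the Stefan–Boltzmann law, L ∝ R²T⁴, so
L_Q/L_Y = (R_Q/R_Y)² (T_Q/T_Y)⁴ = (0.667)² × (1.50)⁴ = 0.4449 × 5.062 = 2.252.

2.25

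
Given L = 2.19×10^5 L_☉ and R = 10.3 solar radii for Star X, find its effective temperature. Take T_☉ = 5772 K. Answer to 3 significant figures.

T/T_☉ = (L/L_☉)^(1/4) / (R/R_☉)^(1/2)
T = 5772 × (2.19×10^5)^(1/4) / √(10.3) = 5772 × 21.63 / 3.209 = 3.891×10^4 K.

3.89×10^4 K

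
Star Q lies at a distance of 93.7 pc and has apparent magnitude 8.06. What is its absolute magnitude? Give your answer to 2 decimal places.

M = m − 5 log₁₀(d/10 pc) = 8.06 − 5 log₁₀(93.7/10)
  = 8.06 − 5 × 0.972 = 8.06 − 4.86 = 3.20.

3.20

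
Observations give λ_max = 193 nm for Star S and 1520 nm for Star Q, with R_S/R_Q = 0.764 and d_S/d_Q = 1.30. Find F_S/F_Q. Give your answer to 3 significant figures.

Wien's law: T_S/T_Q = λ_Q/λ_S = 1520/193 = 7.876.
L_S/L_Q = (R_S/R_Q)²(T_S/T_Q)⁴ = (0.764)²(7.876)⁴ = 2246.
F_S/F_Q = (L_S/L_Q)/(d_S/d_Q)² = 2246/(1.30)² = 1329.

1.33×10^3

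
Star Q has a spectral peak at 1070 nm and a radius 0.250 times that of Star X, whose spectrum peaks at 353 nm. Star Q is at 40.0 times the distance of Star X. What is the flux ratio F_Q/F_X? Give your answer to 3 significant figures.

Wien's law: T_Q/T_X = λ_X/λ_Q = 353/1070 = 0.3299.
L_Q/L_X = (R_Q/R_X)²(T_Q/T_X)⁴ = (0.250)²(0.3299)⁴ = 7.404×10^-4.
F_Q/F_X = (L_Q/L_X)/(d_Q/d_X)² = 7.404×10^-4/(40.0)² = 4.627×10^-7.

4.63×10^-7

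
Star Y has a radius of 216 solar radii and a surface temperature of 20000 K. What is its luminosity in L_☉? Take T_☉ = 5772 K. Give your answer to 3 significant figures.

L/L_☉ = (R/R_☉)² (T/T_☉)⁴ = (216)² × (20000/5772)⁴
       = 4.666×10^4 × (3.465)⁴ = 4.666×10^4 × 144.2 = 6.725×10^6.

6.73×10^6 L_☉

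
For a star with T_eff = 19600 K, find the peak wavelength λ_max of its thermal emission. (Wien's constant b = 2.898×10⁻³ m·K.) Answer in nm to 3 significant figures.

λ_max = b/T = 2.898×10⁻³ / 19600 = 1.48×10^-7 m = 147.9 nm.

148 nm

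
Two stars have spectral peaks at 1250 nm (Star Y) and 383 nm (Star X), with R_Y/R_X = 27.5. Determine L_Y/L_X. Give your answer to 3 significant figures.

Wien's law gives T ∝ 1/λ_max, so T_Y/T_X = λ_X/λ_Y = 383/1250 = 0.3064.
Then L ∝ R²T⁴ gives L_Y/L_X = (27.5)² × (0.3064)⁴ = 756.2 × 0.008814 = 6.665.

6.67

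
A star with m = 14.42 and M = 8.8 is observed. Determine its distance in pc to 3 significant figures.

133 pc

m − M = 5 log₁₀(d/10 pc)
14.42 − (8.8) = 5.62 = 5 log₁₀(d/10)
d = 10 × 10^(5.62/5) = 10 × 10^1.124 = 133.0 pc.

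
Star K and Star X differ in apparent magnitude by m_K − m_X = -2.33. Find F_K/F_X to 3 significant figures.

F_K/F_X = 10^(−(m_K − m_X)/2.5) = 10^(2.33/2.5) = 10^0.932 = 8.551.

8.55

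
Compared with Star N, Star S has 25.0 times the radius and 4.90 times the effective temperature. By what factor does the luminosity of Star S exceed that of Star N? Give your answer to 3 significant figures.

From the Stefan–Boltzmann law, L ∝ R²T⁴, so
L_S/L_N = (R_S/R_N)² (T_S/T_N)⁴ = (25.0)² × (4.90)⁴ = 625.0 × 576.5 = 3.603×10^5.

3.60×10^5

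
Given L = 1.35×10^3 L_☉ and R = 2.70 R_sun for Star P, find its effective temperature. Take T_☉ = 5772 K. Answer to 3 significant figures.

2.13×10^4 K

T/T_☉ = (L/L_☉)^(1/4) / (R/R_☉)^(1/2)
T = 5772 × (1.35×10^3)^(1/4) / √(2.70) = 5772 × 6.062 / 1.643 = 2.129×10^4 K.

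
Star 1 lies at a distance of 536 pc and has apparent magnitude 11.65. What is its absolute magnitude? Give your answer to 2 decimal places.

3.00

M = m − 5 log₁₀(d/10 pc) = 11.65 − 5 log₁₀(536/10)
  = 11.65 − 5 × 1.729 = 11.65 − 8.65 = 3.00.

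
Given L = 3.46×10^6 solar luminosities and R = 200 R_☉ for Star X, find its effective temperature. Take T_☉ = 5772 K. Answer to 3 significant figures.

T/T_☉ = (L/L_☉)^(1/4) / (R/R_☉)^(1/2)
T = 5772 × (3.46×10^6)^(1/4) / √(200) = 5772 × 43.13 / 14.14 = 1.760×10^4 K.

1.76×10^4 K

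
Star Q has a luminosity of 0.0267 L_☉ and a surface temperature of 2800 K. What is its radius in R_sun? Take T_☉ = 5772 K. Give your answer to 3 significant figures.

R/R_☉ = √(L/L_☉) / (T/T_☉)² = √(0.0267) / (0.4851)²
       = 0.1634 / 0.2353 = 0.6944.

0.694 R_sun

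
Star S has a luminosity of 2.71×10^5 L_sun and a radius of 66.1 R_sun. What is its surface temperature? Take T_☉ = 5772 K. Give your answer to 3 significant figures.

1.62×10^4 K

T/T_☉ = (L/L_☉)^(1/4) / (R/R_☉)^(1/2)
T = 5772 × (2.71×10^5)^(1/4) / √(66.1) = 5772 × 22.82 / 8.130 = 1.620×10^4 K.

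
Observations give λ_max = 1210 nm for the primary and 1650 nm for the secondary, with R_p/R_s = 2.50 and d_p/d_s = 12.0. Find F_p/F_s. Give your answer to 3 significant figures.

Wien's law: T_p/T_s = λ_s/λ_p = 1650/1210 = 1.364.
L_p/L_s = (R_p/R_s)²(T_p/T_s)⁴ = (2.50)²(1.364)⁴ = 21.61.
F_p/F_s = (L_p/L_s)/(d_p/d_s)² = 21.61/(12.0)² = 0.1501.

0.150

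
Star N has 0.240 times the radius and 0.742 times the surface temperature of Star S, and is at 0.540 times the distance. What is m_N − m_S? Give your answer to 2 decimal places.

L_N/L_S = (0.240)²(0.742)⁴ = 0.01746.
F_N/F_S = (L_N/L_S)/(d_N/d_S)² = 0.01746/0.2916 = 0.05988.
m_N − m_S = −2.5 log₁₀(0.05988) = 3.06.

3.06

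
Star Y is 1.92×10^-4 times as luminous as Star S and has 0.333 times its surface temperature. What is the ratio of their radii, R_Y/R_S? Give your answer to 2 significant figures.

0.12

L ∝ R²T⁴ gives R ∝ √L / T², so
R_Y/R_S = √(1.92×10^-4) / (0.333)² = 0.01386 / 0.1109 = 0.1250.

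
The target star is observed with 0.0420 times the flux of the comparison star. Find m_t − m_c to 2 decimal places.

m_t − m_c = −2.5 log₁₀(F_t/F_c) = −2.5 log₁₀(0.0420) = −2.5 × (-1.377) = 3.442.

3.44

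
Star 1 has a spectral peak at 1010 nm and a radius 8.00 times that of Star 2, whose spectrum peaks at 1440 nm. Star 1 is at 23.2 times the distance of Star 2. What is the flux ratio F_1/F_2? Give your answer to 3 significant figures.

0.491

Wien's law: T_1/T_2 = λ_2/λ_1 = 1440/1010 = 1.426.
L_1/L_2 = (R_1/R_2)²(T_1/T_2)⁴ = (8.00)²(1.426)⁴ = 264.5.
F_1/F_2 = (L_1/L_2)/(d_1/d_2)² = 264.5/(23.2)² = 0.4913.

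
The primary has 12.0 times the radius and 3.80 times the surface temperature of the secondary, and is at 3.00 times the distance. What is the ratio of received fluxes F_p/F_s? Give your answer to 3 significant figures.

3.34×10^3

L_p/L_s = (R_p/R_s)²(T_p/T_s)⁴ = (12.0)² × (3.80)⁴ = 3.003×10^4.
F_p/F_s = (L_p/L_s)/(d_p/d_s)² = 3.003×10^4 / (3.00)² = 3336.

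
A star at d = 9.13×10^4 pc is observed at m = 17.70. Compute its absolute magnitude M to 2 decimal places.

M = m − 5 log₁₀(d/10 pc) = 17.70 − 5 log₁₀(9.13×10^4/10)
  = 17.70 − 5 × 3.960 = 17.70 − 19.80 = -2.10.

-2.10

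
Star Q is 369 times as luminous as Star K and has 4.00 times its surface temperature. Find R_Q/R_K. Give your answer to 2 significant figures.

1.2

L ∝ R²T⁴ gives R ∝ √L / T², so
R_Q/R_K = √(369) / (4.00)² = 19.21 / 16.00 = 1.201.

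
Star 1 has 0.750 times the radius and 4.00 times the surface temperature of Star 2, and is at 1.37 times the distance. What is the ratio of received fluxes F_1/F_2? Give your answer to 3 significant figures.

L_1/L_2 = (R_1/R_2)²(T_1/T_2)⁴ = (0.750)² × (4.00)⁴ = 144.0.
F_1/F_2 = (L_1/L_2)/(d_1/d_2)² = 144.0 / (1.37)² = 76.72.

76.7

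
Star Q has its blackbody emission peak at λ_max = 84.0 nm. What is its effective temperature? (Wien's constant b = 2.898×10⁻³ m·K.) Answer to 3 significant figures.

T = b/λ_max = 2.898×10⁻³ / (84.0×10⁻⁹) = 3.450×10^4 K.

3.45×10^4 K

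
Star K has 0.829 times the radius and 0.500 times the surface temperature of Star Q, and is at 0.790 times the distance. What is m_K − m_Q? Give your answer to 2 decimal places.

L_K/L_Q = (0.829)²(0.500)⁴ = 0.04295.
F_K/F_Q = (L_K/L_Q)/(d_K/d_Q)² = 0.04295/0.6241 = 0.06882.
m_K − m_Q = −2.5 log₁₀(0.06882) = 2.91.

2.91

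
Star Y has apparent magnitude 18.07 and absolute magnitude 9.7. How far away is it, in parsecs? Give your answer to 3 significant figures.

m − M = 5 log₁₀(d/10 pc)
18.07 − (9.7) = 8.37 = 5 log₁₀(d/10)
d = 10 × 10^(8.37/5) = 10 × 10^1.674 = 472.1 pc.

472 pc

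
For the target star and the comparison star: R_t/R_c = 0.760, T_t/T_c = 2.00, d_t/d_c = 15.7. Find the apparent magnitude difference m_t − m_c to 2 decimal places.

3.57

L_t/L_c = (0.760)²(2.00)⁴ = 9.242.
F_t/F_c = (L_t/L_c)/(d_t/d_c)² = 9.242/246.5 = 0.03749.
m_t − m_c = −2.5 log₁₀(0.03749) = 3.57.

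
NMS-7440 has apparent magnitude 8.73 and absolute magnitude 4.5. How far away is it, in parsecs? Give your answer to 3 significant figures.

m − M = 5 log₁₀(d/10 pc)
8.73 − (4.5) = 4.23 = 5 log₁₀(d/10)
d = 10 × 10^(4.23/5) = 10 × 10^0.846 = 70.15 pc.

70.1 pc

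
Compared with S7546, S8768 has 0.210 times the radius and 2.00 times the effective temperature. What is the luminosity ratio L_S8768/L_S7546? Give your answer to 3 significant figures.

0.706

From the Stefan–Boltzmann law, L ∝ R²T⁴, so
L_S8768/L_S7546 = (R_S8768/R_S7546)² (T_S8768/T_S7546)⁴ = (0.210)² × (2.00)⁴ = 0.04410 × 16.00 = 0.7056.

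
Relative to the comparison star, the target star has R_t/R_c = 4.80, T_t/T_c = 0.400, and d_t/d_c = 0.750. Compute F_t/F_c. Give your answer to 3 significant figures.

1.05

L_t/L_c = (R_t/R_c)²(T_t/T_c)⁴ = (4.80)² × (0.400)⁴ = 0.5898.
F_t/F_c = (L_t/L_c)/(d_t/d_c)² = 0.5898 / (0.750)² = 1.049.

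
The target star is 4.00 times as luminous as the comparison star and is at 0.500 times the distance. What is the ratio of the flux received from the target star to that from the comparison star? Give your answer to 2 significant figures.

F = L/(4πd²), so F_t/F_c = (L_t/L_c) / (d_t/d_c)²
= 4.00 / (0.500)² = 4.00 / 0.2500 = 16.00.

16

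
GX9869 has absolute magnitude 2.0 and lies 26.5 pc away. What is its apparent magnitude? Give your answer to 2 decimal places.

4.12

m = M + 5 log₁₀(d/10 pc) = 2.0 + 5 log₁₀(26.5/10)
  = 2.0 + 5 × 0.423 = 2.0 + 2.12 = 4.12.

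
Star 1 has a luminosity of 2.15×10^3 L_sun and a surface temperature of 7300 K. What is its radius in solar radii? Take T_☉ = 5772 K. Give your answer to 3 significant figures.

R/R_☉ = √(L/L_☉) / (T/T_☉)² = √(2.15×10^3) / (1.265)²
       = 46.37 / 1.600 = 28.99.

29.0 solar radii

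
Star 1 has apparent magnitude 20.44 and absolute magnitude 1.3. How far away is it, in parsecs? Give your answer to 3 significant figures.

m − M = 5 log₁₀(d/10 pc)
20.44 − (1.3) = 19.14 = 5 log₁₀(d/10)
d = 10 × 10^(19.14/5) = 10 × 10^3.828 = 6.730×10^4 pc.

6.73×10^4 pc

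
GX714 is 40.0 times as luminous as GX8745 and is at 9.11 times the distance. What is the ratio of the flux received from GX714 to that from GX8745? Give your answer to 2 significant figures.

F = L/(4πd²), so F_GX714/F_GX8745 = (L_GX714/L_GX8745) / (d_GX714/d_GX8745)²
= 40.0 / (9.11)² = 40.0 / 82.99 = 0.4820.

0.48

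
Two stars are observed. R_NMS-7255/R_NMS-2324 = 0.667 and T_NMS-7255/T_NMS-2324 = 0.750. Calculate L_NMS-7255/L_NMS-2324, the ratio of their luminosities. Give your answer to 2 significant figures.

From the Stefan–Boltzmann law, L ∝ R²T⁴, so
L_NMS-7255/L_NMS-2324 = (R_NMS-7255/R_NMS-2324)² (T_NMS-7255/T_NMS-2324)⁴ = (0.667)² × (0.750)⁴ = 0.4449 × 0.3164 = 0.1408.

0.14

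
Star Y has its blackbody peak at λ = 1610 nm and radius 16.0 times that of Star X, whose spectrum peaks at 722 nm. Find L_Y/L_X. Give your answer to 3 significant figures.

Wien's law gives T ∝ 1/λ_max, so T_Y/T_X = λ_X/λ_Y = 722/1610 = 0.4484.
Then L ∝ R²T⁴ gives L_Y/L_X = (16.0)² × (0.4484)⁴ = 256.0 × 0.04044 = 10.35.

10.4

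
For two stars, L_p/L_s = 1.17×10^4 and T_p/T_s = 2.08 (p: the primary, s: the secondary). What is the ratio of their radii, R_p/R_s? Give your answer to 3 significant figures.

25.0

L ∝ R²T⁴ gives R ∝ √L / T², so
R_p/R_s = √(1.17×10^4) / (2.08)² = 108.2 / 4.326 = 25.00.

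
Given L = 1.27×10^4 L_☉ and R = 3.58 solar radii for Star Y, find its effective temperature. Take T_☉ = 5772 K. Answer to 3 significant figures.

3.24×10^4 K

T/T_☉ = (L/L_☉)^(1/4) / (R/R_☉)^(1/2)
T = 5772 × (1.27×10^4)^(1/4) / √(3.58) = 5772 × 10.62 / 1.892 = 3.238×10^4 K.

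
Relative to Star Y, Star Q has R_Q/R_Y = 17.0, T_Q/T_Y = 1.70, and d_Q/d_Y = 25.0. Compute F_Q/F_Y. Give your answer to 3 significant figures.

3.86

L_Q/L_Y = (R_Q/R_Y)²(T_Q/T_Y)⁴ = (17.0)² × (1.70)⁴ = 2414.
F_Q/F_Y = (L_Q/L_Y)/(d_Q/d_Y)² = 2414 / (25.0)² = 3.862.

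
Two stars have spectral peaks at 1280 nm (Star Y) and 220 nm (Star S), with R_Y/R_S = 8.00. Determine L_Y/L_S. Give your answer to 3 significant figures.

Wien's law gives T ∝ 1/λ_max, so T_Y/T_S = λ_S/λ_Y = 220/1280 = 0.1719.
Then L ∝ R²T⁴ gives L_Y/L_S = (8.00)² × (0.1719)⁴ = 64.00 × 8.727×10^-4 = 0.05585.

0.0559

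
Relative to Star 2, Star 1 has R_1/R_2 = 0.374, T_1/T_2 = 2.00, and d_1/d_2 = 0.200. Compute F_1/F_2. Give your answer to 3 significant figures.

56.0

L_1/L_2 = (R_1/R_2)²(T_1/T_2)⁴ = (0.374)² × (2.00)⁴ = 2.238.
F_1/F_2 = (L_1/L_2)/(d_1/d_2)² = 2.238 / (0.200)² = 55.95.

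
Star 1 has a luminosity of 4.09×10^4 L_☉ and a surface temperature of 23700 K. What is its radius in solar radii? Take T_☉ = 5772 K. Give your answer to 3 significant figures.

R/R_☉ = √(L/L_☉) / (T/T_☉)² = √(4.09×10^4) / (4.106)²
       = 202.2 / 16.86 = 12.00.

12.0 solar radii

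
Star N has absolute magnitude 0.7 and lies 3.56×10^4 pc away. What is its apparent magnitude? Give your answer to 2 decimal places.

m = M + 5 log₁₀(d/10 pc) = 0.7 + 5 log₁₀(3.56×10^4/10)
  = 0.7 + 5 × 3.551 = 0.7 + 17.76 = 18.46.

18.46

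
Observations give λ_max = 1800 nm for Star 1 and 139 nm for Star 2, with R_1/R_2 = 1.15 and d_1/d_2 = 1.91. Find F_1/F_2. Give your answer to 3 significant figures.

Wien's law: T_1/T_2 = λ_2/λ_1 = 139/1800 = 0.07722.
L_1/L_2 = (R_1/R_2)²(T_1/T_2)⁴ = (1.15)²(0.07722)⁴ = 4.703×10^-5.
F_1/F_2 = (L_1/L_2)/(d_1/d_2)² = 4.703×10^-5/(1.91)² = 1.289×10^-5.

1.29×10^-5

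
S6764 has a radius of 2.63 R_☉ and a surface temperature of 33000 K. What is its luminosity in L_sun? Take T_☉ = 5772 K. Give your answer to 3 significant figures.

L/L_☉ = (R/R_☉)² (T/T_☉)⁴ = (2.63)² × (33000/5772)⁴
       = 6.917 × (5.717)⁴ = 6.917 × 1068 = 7390.

7.39×10^3 L_sun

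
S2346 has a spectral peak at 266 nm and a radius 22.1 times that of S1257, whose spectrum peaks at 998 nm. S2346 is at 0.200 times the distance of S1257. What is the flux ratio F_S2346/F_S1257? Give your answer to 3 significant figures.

Wien's law: T_S2346/T_S1257 = λ_S1257/λ_S2346 = 998/266 = 3.752.
L_S2346/L_S1257 = (R_S2346/R_S1257)²(T_S2346/T_S1257)⁴ = (22.1)²(3.752)⁴ = 9.678×10^4.
F_S2346/F_S1257 = (L_S2346/L_S1257)/(d_S2346/d_S1257)² = 9.678×10^4/(0.200)² = 2.419×10^6.

2.42×10^6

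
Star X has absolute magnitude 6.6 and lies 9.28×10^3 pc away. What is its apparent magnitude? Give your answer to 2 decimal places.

21.44

m = M + 5 log₁₀(d/10 pc) = 6.6 + 5 log₁₀(9.28×10^3/10)
  = 6.6 + 5 × 2.968 = 6.6 + 14.84 = 21.44.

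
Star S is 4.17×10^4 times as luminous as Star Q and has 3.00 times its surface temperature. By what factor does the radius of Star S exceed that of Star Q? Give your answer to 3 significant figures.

22.7

L ∝ R²T⁴ gives R ∝ √L / T², so
R_S/R_Q = √(4.17×10^4) / (3.00)² = 204.2 / 9.000 = 22.69.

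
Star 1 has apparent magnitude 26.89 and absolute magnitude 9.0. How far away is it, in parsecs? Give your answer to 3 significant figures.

m − M = 5 log₁₀(d/10 pc)
26.89 − (9.0) = 17.89 = 5 log₁₀(d/10)
d = 10 × 10^(17.89/5) = 10 × 10^3.578 = 3.784×10^4 pc.

3.78×10^4 pc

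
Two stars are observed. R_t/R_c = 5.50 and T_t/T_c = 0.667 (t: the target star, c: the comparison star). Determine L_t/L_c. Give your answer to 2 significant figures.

6.0

From the Stefan–Boltzmann law, L ∝ R²T⁴, so
L_t/L_c = (R_t/R_c)² (T_t/T_c)⁴ = (5.50)² × (0.667)⁴ = 30.25 × 0.1979 = 5.987.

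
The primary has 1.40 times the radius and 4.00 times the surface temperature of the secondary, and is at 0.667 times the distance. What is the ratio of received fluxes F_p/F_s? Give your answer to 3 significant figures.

1.13×10^3

L_p/L_s = (R_p/R_s)²(T_p/T_s)⁴ = (1.40)² × (4.00)⁴ = 501.8.
F_p/F_s = (L_p/L_s)/(d_p/d_s)² = 501.8 / (0.667)² = 1128.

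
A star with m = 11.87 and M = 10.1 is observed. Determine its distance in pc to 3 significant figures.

m − M = 5 log₁₀(d/10 pc)
11.87 − (10.1) = 1.77 = 5 log₁₀(d/10)
d = 10 × 10^(1.77/5) = 10 × 10^0.354 = 22.59 pc.

22.6 pc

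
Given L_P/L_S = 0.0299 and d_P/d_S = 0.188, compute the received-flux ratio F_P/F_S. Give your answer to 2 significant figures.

F = L/(4πd²), so F_P/F_S = (L_P/L_S) / (d_P/d_S)²
= 0.0299 / (0.188)² = 0.0299 / 0.03534 = 0.8460.

0.85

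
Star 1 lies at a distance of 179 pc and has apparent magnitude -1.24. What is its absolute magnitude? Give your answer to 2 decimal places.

-7.50

M = m − 5 log₁₀(d/10 pc) = -1.24 − 5 log₁₀(179/10)
  = -1.24 − 5 × 1.253 = -1.24 − 6.26 = -7.50.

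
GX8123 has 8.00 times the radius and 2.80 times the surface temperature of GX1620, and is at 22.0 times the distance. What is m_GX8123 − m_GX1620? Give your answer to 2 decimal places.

L_GX8123/L_GX1620 = (8.00)²(2.80)⁴ = 3934.
F_GX8123/F_GX1620 = (L_GX8123/L_GX1620)/(d_GX8123/d_GX1620)² = 3934/484.0 = 8.128.
m_GX8123 − m_GX1620 = −2.5 log₁₀(8.128) = -2.27.

-2.27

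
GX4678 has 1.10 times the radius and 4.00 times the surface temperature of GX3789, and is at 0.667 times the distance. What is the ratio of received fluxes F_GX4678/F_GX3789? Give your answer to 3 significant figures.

L_GX4678/L_GX3789 = (R_GX4678/R_GX3789)²(T_GX4678/T_GX3789)⁴ = (1.10)² × (4.00)⁴ = 309.8.
F_GX4678/F_GX3789 = (L_GX4678/L_GX3789)/(d_GX4678/d_GX3789)² = 309.8 / (0.667)² = 696.3.

696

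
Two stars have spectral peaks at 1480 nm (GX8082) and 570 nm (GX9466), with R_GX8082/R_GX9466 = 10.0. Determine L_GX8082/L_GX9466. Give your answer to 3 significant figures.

2.20

Wien's law gives T ∝ 1/λ_max, so T_GX8082/T_GX9466 = λ_GX9466/λ_GX8082 = 570/1480 = 0.3851.
Then L ∝ R²T⁴ gives L_GX8082/L_GX9466 = (10.0)² × (0.3851)⁴ = 100.0 × 0.02200 = 2.200.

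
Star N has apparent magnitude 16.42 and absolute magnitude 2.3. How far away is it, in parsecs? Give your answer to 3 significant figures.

m − M = 5 log₁₀(d/10 pc)
16.42 − (2.3) = 14.12 = 5 log₁₀(d/10)
d = 10 × 10^(14.12/5) = 10 × 10^2.824 = 6668 pc.

6.67×10^3 pc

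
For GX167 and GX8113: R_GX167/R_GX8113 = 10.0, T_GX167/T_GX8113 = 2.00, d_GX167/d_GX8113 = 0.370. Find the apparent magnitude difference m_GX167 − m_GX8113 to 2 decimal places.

L_GX167/L_GX8113 = (10.0)²(2.00)⁴ = 1600.
F_GX167/F_GX8113 = (L_GX167/L_GX8113)/(d_GX167/d_GX8113)² = 1600/0.1369 = 1.169×10^4.
m_GX167 − m_GX8113 = −2.5 log₁₀(1.169×10^4) = -10.17.

-10.17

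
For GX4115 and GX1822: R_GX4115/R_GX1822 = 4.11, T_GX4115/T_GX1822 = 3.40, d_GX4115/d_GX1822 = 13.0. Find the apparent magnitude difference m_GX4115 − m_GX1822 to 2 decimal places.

-2.81

L_GX4115/L_GX1822 = (4.11)²(3.40)⁴ = 2257.
F_GX4115/F_GX1822 = (L_GX4115/L_GX1822)/(d_GX4115/d_GX1822)² = 2257/169.0 = 13.36.
m_GX4115 − m_GX1822 = −2.5 log₁₀(13.36) = -2.81.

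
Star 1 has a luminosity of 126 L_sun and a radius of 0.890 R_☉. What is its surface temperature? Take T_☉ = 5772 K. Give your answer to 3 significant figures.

T/T_☉ = (L/L_☉)^(1/4) / (R/R_☉)^(1/2)
T = 5772 × (126)^(1/4) / √(0.890) = 5772 × 3.350 / 0.9434 = 2.050×10^4 K.

2.05×10^4 K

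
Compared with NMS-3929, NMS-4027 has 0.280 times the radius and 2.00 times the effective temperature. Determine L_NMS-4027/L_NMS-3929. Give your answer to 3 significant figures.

From the Stefan–Boltzmann law, L ∝ R²T⁴, so
L_NMS-4027/L_NMS-3929 = (R_NMS-4027/R_NMS-3929)² (T_NMS-4027/T_NMS-3929)⁴ = (0.280)² × (2.00)⁴ = 0.07840 × 16.00 = 1.254.

1.25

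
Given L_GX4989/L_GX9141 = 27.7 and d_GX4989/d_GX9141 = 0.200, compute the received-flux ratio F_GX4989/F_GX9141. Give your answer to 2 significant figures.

6.9×10^2

F = L/(4πd²), so F_GX4989/F_GX9141 = (L_GX4989/L_GX9141) / (d_GX4989/d_GX9141)²
= 27.7 / (0.200)² = 27.7 / 0.04000 = 692.5.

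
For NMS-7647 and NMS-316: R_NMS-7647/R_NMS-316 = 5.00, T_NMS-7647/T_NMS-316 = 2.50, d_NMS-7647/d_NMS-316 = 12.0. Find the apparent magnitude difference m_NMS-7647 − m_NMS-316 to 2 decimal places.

-2.08

L_NMS-7647/L_NMS-316 = (5.00)²(2.50)⁴ = 976.6.
F_NMS-7647/F_NMS-316 = (L_NMS-7647/L_NMS-316)/(d_NMS-7647/d_NMS-316)² = 976.6/144.0 = 6.782.
m_NMS-7647 − m_NMS-316 = −2.5 log₁₀(6.782) = -2.08.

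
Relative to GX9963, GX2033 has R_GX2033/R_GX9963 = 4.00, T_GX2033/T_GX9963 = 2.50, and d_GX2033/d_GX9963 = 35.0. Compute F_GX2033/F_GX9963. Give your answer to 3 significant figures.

0.510

L_GX2033/L_GX9963 = (R_GX2033/R_GX9963)²(T_GX2033/T_GX9963)⁴ = (4.00)² × (2.50)⁴ = 625.0.
F_GX2033/F_GX9963 = (L_GX2033/L_GX9963)/(d_GX2033/d_GX9963)² = 625.0 / (35.0)² = 0.5102.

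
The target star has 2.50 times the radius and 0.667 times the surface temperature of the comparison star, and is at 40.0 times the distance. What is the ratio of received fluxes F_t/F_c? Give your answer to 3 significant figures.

7.73×10^-4

L_t/L_c = (R_t/R_c)²(T_t/T_c)⁴ = (2.50)² × (0.667)⁴ = 1.237.
F_t/F_c = (L_t/L_c)/(d_t/d_c)² = 1.237 / (40.0)² = 7.731×10^-4.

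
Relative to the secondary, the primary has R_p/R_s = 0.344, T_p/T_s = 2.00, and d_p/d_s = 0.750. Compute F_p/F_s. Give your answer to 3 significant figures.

3.37

L_p/L_s = (R_p/R_s)²(T_p/T_s)⁴ = (0.344)² × (2.00)⁴ = 1.893.
F_p/F_s = (L_p/L_s)/(d_p/d_s)² = 1.893 / (0.750)² = 3.366.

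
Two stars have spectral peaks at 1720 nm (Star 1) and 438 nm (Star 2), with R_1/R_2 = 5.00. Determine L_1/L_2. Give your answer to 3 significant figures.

Wien's law gives T ∝ 1/λ_max, so T_1/T_2 = λ_2/λ_1 = 438/1720 = 0.2547.
Then L ∝ R²T⁴ gives L_1/L_2 = (5.00)² × (0.2547)⁴ = 25.00 × 0.004205 = 0.1051.

0.105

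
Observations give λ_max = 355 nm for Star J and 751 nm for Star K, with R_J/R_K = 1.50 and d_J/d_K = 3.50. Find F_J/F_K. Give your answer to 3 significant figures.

3.68

Wien's law: T_J/T_K = λ_K/λ_J = 751/355 = 2.115.
L_J/L_K = (R_J/R_K)²(T_J/T_K)⁴ = (1.50)²(2.115)⁴ = 45.06.
F_J/F_K = (L_J/L_K)/(d_J/d_K)² = 45.06/(3.50)² = 3.679.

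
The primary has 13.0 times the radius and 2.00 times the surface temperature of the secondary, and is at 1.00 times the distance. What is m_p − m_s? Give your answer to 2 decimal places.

L_p/L_s = (13.0)²(2.00)⁴ = 2704.
F_p/F_s = (L_p/L_s)/(d_p/d_s)² = 2704/1.000 = 2704.
m_p − m_s = −2.5 log₁₀(2704) = -8.58.

-8.58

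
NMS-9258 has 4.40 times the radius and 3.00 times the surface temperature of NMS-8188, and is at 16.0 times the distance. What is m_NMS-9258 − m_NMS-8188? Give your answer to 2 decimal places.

L_NMS-9258/L_NMS-8188 = (4.40)²(3.00)⁴ = 1568.
F_NMS-9258/F_NMS-8188 = (L_NMS-9258/L_NMS-8188)/(d_NMS-9258/d_NMS-8188)² = 1568/256.0 = 6.126.
m_NMS-9258 − m_NMS-8188 = −2.5 log₁₀(6.126) = -1.97.

-1.97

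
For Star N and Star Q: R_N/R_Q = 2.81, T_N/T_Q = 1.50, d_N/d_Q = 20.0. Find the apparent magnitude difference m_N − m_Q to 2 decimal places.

2.50

L_N/L_Q = (2.81)²(1.50)⁴ = 39.97.
F_N/F_Q = (L_N/L_Q)/(d_N/d_Q)² = 39.97/400.0 = 0.09994.
m_N − m_Q = −2.5 log₁₀(0.09994) = 2.50.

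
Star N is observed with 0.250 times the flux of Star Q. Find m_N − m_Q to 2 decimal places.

1.51

m_N − m_Q = −2.5 log₁₀(F_N/F_Q) = −2.5 log₁₀(0.250) = −2.5 × (-0.602) = 1.505.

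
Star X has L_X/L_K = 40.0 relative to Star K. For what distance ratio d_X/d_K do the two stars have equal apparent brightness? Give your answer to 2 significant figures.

Equal flux requires L_X/d_X² = L_K/d_K², so d_X/d_K = √(L_X/L_K)
= √(40.0) = 6.325.

6.3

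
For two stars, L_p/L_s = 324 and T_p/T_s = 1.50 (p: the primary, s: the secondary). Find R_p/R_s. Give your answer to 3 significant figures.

L ∝ R²T⁴ gives R ∝ √L / T², so
R_p/R_s = √(324) / (1.50)² = 18.00 / 2.250 = 8.000.

8.00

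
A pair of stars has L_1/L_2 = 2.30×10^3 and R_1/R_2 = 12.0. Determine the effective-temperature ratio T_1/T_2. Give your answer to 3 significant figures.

2.00

L ∝ R²T⁴ gives T ∝ (L/R²)^(1/4), so
T_1/T_2 = (2.30×10^3 / 12.0²)^(1/4) = (15.97)^(1/4) = 1.999.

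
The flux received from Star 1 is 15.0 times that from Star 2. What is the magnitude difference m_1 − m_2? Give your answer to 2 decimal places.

-2.94

m_1 − m_2 = −2.5 log₁₀(F_1/F_2) = −2.5 log₁₀(15.0) = −2.5 × (1.176) = -2.940.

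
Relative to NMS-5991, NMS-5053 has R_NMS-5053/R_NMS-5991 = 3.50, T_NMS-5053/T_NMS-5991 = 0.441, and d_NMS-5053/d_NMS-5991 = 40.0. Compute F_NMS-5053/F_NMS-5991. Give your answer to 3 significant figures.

2.90×10^-4

L_NMS-5053/L_NMS-5991 = (R_NMS-5053/R_NMS-5991)²(T_NMS-5053/T_NMS-5991)⁴ = (3.50)² × (0.441)⁴ = 0.4633.
F_NMS-5053/F_NMS-5991 = (L_NMS-5053/L_NMS-5991)/(d_NMS-5053/d_NMS-5991)² = 0.4633 / (40.0)² = 2.896×10^-4.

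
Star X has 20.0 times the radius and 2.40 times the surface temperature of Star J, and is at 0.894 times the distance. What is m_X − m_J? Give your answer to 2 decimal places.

-10.55

L_X/L_J = (20.0)²(2.40)⁴ = 1.327×10^4.
F_X/F_J = (L_X/L_J)/(d_X/d_J)² = 1.327×10^4/0.7992 = 1.660×10^4.
m_X − m_J = −2.5 log₁₀(1.660×10^4) = -10.55.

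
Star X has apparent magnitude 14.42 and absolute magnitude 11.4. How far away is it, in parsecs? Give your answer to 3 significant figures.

40.2 pc

m − M = 5 log₁₀(d/10 pc)
14.42 − (11.4) = 3.02 = 5 log₁₀(d/10)
d = 10 × 10^(3.02/5) = 10 × 10^0.604 = 40.18 pc.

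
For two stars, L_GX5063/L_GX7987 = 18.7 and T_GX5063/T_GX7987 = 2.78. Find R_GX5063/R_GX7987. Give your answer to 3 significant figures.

0.560

L ∝ R²T⁴ gives R ∝ √L / T², so
R_GX5063/R_GX7987 = √(18.7) / (2.78)² = 4.324 / 7.728 = 0.5595.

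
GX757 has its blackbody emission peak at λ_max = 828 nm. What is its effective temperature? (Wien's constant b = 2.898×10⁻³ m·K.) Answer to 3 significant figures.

3.50×10^3 K

T = b/λ_max = 2.898×10⁻³ / (828×10⁻⁹) = 3500 K.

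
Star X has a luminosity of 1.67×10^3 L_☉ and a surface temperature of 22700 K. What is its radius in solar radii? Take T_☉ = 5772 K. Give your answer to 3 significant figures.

2.64 solar radii

R/R_☉ = √(L/L_☉) / (T/T_☉)² = √(1.67×10^3) / (3.933)²
       = 40.87 / 15.47 = 2.642.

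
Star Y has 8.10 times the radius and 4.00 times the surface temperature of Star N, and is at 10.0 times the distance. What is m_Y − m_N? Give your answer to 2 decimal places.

L_Y/L_N = (8.10)²(4.00)⁴ = 1.680×10^4.
F_Y/F_N = (L_Y/L_N)/(d_Y/d_N)² = 1.680×10^4/100.0 = 168.0.
m_Y − m_N = −2.5 log₁₀(168.0) = -5.56.

-5.56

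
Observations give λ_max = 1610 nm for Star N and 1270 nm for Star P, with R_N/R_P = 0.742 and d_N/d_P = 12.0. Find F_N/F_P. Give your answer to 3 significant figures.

0.00148

Wien's law: T_N/T_P = λ_P/λ_N = 1270/1610 = 0.7888.
L_N/L_P = (R_N/R_P)²(T_N/T_P)⁴ = (0.742)²(0.7888)⁴ = 0.2132.
F_N/F_P = (L_N/L_P)/(d_N/d_P)² = 0.2132/(12.0)² = 0.001480.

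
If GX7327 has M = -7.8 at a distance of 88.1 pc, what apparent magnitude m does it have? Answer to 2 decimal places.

-3.08

m = M + 5 log₁₀(d/10 pc) = -7.8 + 5 log₁₀(88.1/10)
  = -7.8 + 5 × 0.945 = -7.8 + 4.72 = -3.08.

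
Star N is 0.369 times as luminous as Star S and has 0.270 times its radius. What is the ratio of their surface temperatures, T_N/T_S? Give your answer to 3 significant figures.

L ∝ R²T⁴ gives T ∝ (L/R²)^(1/4), so
T_N/T_S = (0.369 / 0.270²)^(1/4) = (5.062)^(1/4) = 1.500.

1.50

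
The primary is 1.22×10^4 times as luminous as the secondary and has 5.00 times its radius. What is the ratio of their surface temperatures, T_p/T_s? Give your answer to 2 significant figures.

L ∝ R²T⁴ gives T ∝ (L/R²)^(1/4), so
T_p/T_s = (1.22×10^4 / 5.00²)^(1/4) = (488.0)^(1/4) = 4.700.

4.7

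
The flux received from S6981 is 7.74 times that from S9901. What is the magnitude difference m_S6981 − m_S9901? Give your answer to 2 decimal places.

-2.22

m_S6981 − m_S9901 = −2.5 log₁₀(F_S6981/F_S9901) = −2.5 log₁₀(7.74) = −2.5 × (0.889) = -2.222.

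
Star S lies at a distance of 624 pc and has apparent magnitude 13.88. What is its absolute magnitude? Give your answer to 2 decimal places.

4.90

M = m − 5 log₁₀(d/10 pc) = 13.88 − 5 log₁₀(624/10)
  = 13.88 − 5 × 1.795 = 13.88 − 8.98 = 4.90.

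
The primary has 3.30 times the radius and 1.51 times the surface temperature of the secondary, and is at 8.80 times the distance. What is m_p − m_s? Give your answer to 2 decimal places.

0.34

L_p/L_s = (3.30)²(1.51)⁴ = 56.62.
F_p/F_s = (L_p/L_s)/(d_p/d_s)² = 56.62/77.44 = 0.7311.
m_p − m_s = −2.5 log₁₀(0.7311) = 0.34.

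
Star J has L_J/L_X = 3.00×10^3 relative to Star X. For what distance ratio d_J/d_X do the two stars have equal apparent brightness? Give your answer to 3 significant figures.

Equal flux requires L_J/d_J² = L_X/d_X², so d_J/d_X = √(L_J/L_X)
= √(3.00×10^3) = 54.77.

54.8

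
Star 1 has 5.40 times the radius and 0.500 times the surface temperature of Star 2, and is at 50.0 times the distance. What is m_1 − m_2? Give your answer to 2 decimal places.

7.84

L_1/L_2 = (5.40)²(0.500)⁴ = 1.823.
F_1/F_2 = (L_1/L_2)/(d_1/d_2)² = 1.823/2500 = 7.290×10^-4.
m_1 − m_2 = −2.5 log₁₀(7.290×10^-4) = 7.84.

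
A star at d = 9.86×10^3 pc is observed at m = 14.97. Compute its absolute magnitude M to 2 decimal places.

M = m − 5 log₁₀(d/10 pc) = 14.97 − 5 log₁₀(9.86×10^3/10)
  = 14.97 − 5 × 2.994 = 14.97 − 14.97 = 0.00.

0.00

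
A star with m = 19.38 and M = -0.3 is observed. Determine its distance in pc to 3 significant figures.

m − M = 5 log₁₀(d/10 pc)
19.38 − (-0.3) = 19.68 = 5 log₁₀(d/10)
d = 10 × 10^(19.68/5) = 10 × 10^3.936 = 8.630×10^4 pc.

8.63×10^4 pc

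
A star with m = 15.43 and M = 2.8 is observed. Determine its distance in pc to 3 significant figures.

3.36×10^3 pc

m − M = 5 log₁₀(d/10 pc)
15.43 − (2.8) = 12.63 = 5 log₁₀(d/10)
d = 10 × 10^(12.63/5) = 10 × 10^2.526 = 3357 pc.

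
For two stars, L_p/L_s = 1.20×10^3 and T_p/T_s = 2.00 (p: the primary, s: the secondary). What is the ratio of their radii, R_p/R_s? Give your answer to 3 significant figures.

L ∝ R²T⁴ gives R ∝ √L / T², so
R_p/R_s = √(1.20×10^3) / (2.00)² = 34.64 / 4.000 = 8.660.

8.66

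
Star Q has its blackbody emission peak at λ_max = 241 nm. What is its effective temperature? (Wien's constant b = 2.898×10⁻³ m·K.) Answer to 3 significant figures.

T = b/λ_max = 2.898×10⁻³ / (241×10⁻⁹) = 1.202×10^4 K.

1.20×10^4 K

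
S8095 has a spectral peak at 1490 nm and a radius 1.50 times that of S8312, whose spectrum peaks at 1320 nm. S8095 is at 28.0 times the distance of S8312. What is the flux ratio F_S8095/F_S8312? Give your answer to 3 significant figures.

Wien's law: T_S8095/T_S8312 = λ_S8312/λ_S8095 = 1320/1490 = 0.8859.
L_S8095/L_S8312 = (R_S8095/R_S8312)²(T_S8095/T_S8312)⁴ = (1.50)²(0.8859)⁴ = 1.386.
F_S8095/F_S8312 = (L_S8095/L_S8312)/(d_S8095/d_S8312)² = 1.386/(28.0)² = 0.001768.

0.00177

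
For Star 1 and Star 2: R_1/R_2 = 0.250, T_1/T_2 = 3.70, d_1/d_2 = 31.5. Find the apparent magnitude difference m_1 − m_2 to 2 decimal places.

4.82

L_1/L_2 = (0.250)²(3.70)⁴ = 11.71.
F_1/F_2 = (L_1/L_2)/(d_1/d_2)² = 11.71/992.2 = 0.01180.
m_1 − m_2 = −2.5 log₁₀(0.01180) = 4.82.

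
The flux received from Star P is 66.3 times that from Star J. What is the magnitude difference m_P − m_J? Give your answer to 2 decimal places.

m_P − m_J = −2.5 log₁₀(F_P/F_J) = −2.5 log₁₀(66.3) = −2.5 × (1.822) = -4.554.

-4.55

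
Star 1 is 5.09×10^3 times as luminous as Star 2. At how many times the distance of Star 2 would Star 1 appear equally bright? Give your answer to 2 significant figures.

Equal flux requires L_1/d_1² = L_2/d_2², so d_1/d_2 = √(L_1/L_2)
= √(5.09×10^3) = 71.34.

71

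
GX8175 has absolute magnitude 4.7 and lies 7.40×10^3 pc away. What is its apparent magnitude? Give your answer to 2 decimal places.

m = M + 5 log₁₀(d/10 pc) = 4.7 + 5 log₁₀(7.40×10^3/10)
  = 4.7 + 5 × 2.869 = 4.7 + 14.35 = 19.05.

19.05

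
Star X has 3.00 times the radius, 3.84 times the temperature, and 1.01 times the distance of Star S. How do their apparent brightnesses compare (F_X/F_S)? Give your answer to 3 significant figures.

1.92×10^3

L_X/L_S = (R_X/R_S)²(T_X/T_S)⁴ = (3.00)² × (3.84)⁴ = 1957.
F_X/F_S = (L_X/L_S)/(d_X/d_S)² = 1957 / (1.01)² = 1918.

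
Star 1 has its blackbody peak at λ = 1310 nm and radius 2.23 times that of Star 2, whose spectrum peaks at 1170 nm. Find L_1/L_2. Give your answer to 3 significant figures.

3.16

Wien's law gives T ∝ 1/λ_max, so T_1/T_2 = λ_2/λ_1 = 1170/1310 = 0.8931.
Then L ∝ R²T⁴ gives L_1/L_2 = (2.23)² × (0.8931)⁴ = 4.973 × 0.6363 = 3.164.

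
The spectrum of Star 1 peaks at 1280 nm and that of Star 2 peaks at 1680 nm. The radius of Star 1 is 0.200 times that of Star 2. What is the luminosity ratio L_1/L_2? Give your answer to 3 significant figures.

0.119

Wien's law gives T ∝ 1/λ_max, so T_1/T_2 = λ_2/λ_1 = 1680/1280 = 1.312.
Then L ∝ R²T⁴ gives L_1/L_2 = (0.200)² × (1.312)⁴ = 0.04000 × 2.968 = 0.1187.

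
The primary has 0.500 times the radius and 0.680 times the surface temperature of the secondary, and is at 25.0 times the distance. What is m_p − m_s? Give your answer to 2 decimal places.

L_p/L_s = (0.500)²(0.680)⁴ = 0.05345.
F_p/F_s = (L_p/L_s)/(d_p/d_s)² = 0.05345/625.0 = 8.553×10^-5.
m_p − m_s = −2.5 log₁₀(8.553×10^-5) = 10.17.

10.17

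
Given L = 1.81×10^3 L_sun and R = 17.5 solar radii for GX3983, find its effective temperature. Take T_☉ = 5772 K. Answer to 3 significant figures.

9.00×10^3 K

T/T_☉ = (L/L_☉)^(1/4) / (R/R_☉)^(1/2)
T = 5772 × (1.81×10^3)^(1/4) / √(17.5) = 5772 × 6.523 / 4.183 = 9000 K.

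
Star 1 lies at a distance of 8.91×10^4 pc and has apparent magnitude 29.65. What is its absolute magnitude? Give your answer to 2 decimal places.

9.90

M = m − 5 log₁₀(d/10 pc) = 29.65 − 5 log₁₀(8.91×10^4/10)
  = 29.65 − 5 × 3.950 = 29.65 − 19.75 = 9.90.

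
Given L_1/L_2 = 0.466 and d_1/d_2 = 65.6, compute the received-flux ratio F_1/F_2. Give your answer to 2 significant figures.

F = L/(4πd²), so F_1/F_2 = (L_1/L_2) / (d_1/d_2)²
= 0.466 / (65.6)² = 0.466 / 4303 = 1.083×10^-4.

1.1×10^-4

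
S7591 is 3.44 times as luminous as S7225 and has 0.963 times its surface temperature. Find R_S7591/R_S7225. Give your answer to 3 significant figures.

2.00

L ∝ R²T⁴ gives R ∝ √L / T², so
R_S7591/R_S7225 = √(3.44) / (0.963)² = 1.855 / 0.9274 = 2.000.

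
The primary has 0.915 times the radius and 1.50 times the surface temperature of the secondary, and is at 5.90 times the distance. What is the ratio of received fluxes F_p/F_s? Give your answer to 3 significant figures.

0.122

L_p/L_s = (R_p/R_s)²(T_p/T_s)⁴ = (0.915)² × (1.50)⁴ = 4.238.
F_p/F_s = (L_p/L_s)/(d_p/d_s)² = 4.238 / (5.90)² = 0.1218.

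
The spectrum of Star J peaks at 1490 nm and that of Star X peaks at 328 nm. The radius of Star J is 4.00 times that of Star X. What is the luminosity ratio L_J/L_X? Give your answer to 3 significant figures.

0.0376

Wien's law gives T ∝ 1/λ_max, so T_J/T_X = λ_X/λ_J = 328/1490 = 0.2201.
Then L ∝ R²T⁴ gives L_J/L_X = (4.00)² × (0.2201)⁴ = 16.00 × 0.002348 = 0.03757.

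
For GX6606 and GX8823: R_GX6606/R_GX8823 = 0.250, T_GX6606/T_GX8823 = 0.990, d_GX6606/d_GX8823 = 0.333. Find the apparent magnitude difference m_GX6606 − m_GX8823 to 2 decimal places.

L_GX6606/L_GX8823 = (0.250)²(0.990)⁴ = 0.06004.
F_GX6606/F_GX8823 = (L_GX6606/L_GX8823)/(d_GX6606/d_GX8823)² = 0.06004/0.1109 = 0.5414.
m_GX6606 − m_GX8823 = −2.5 log₁₀(0.5414) = 0.67.

0.67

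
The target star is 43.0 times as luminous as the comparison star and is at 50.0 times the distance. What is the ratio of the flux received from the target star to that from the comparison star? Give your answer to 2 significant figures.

F = L/(4πd²), so F_t/F_c = (L_t/L_c) / (d_t/d_c)²
= 43.0 / (50.0)² = 43.0 / 2500 = 0.01720.

0.017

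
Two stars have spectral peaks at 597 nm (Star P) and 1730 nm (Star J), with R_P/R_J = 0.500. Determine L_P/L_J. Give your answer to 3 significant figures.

17.6

Wien's law gives T ∝ 1/λ_max, so T_P/T_J = λ_J/λ_P = 1730/597 = 2.898.
Then L ∝ R²T⁴ gives L_P/L_J = (0.500)² × (2.898)⁴ = 0.2500 × 70.52 = 17.63.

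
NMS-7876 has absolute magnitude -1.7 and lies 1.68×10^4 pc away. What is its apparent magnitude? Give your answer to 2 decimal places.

14.43

m = M + 5 log₁₀(d/10 pc) = -1.7 + 5 log₁₀(1.68×10^4/10)
  = -1.7 + 5 × 3.225 = -1.7 + 16.13 = 14.43.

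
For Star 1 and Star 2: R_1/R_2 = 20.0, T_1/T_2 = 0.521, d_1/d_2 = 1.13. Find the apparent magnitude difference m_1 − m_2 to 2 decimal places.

-3.41

L_1/L_2 = (20.0)²(0.521)⁴ = 29.47.
F_1/F_2 = (L_1/L_2)/(d_1/d_2)² = 29.47/1.277 = 23.08.
m_1 − m_2 = −2.5 log₁₀(23.08) = -3.41.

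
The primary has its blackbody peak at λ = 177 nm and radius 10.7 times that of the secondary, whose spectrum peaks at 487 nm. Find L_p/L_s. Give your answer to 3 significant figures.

6.56×10^3

Wien's law gives T ∝ 1/λ_max, so T_p/T_s = λ_s/λ_p = 487/177 = 2.751.
Then L ∝ R²T⁴ gives L_p/L_s = (10.7)² × (2.751)⁴ = 114.5 × 57.31 = 6561.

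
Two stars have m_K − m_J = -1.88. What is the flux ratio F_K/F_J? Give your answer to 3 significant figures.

F_K/F_J = 10^(−(m_K − m_J)/2.5) = 10^(1.88/2.5) = 10^0.752 = 5.649.

5.65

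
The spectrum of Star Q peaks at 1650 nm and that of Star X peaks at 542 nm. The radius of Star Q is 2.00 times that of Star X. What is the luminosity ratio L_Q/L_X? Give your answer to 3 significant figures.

0.0466

Wien's law gives T ∝ 1/λ_max, so T_Q/T_X = λ_X/λ_Q = 542/1650 = 0.3285.
Then L ∝ R²T⁴ gives L_Q/L_X = (2.00)² × (0.3285)⁴ = 4.000 × 0.01164 = 0.04657.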